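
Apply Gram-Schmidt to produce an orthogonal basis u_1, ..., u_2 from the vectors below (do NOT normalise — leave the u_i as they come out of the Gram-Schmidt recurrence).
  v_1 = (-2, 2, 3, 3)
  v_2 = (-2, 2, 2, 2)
Orthogonal basis:
  u_1 = (-2, 2, 3, 3)
  u_2 = (-6/13, 6/13, -4/13, -4/13)

Apply the Gram-Schmidt recurrence
  u_1 = v_1
  u_i = v_i − Σ_{j<i} ((v_i · u_j) / (u_j · u_j)) · u_j.

Step by step this gives:
  u_1 = (-2, 2, 3, 3)
  u_2 = (-6/13, 6/13, -4/13, -4/13)

Orthogonality check:
  u_2 · u_1 = 0 (should be 0)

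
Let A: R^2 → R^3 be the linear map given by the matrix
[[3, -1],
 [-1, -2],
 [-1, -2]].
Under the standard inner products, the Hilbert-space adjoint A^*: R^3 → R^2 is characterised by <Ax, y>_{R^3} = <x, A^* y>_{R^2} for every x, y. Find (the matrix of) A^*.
A^* = A^T =
[[3, -1, -1],
 [-1, -2, -2]]

For real matrices with standard dot products, the defining identity <Ax, y> = <x, A^* y> gives (Ax)^T y = x^T (A^*) y, i.e. x^T A^T y = x^T (A^*) y. Since this holds for all x, y, we must have A^* = A^T. Therefore
A^* =
[[3, -1, -1],
 [-1, -2, -2]].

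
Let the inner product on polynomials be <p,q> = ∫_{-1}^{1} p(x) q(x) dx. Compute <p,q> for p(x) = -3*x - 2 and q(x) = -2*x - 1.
<p,q> = 8

Expand the product: p(x)·q(x) = 6*x^2 + 7*x + 2.
∫_{-1}^{1} of each monomial x^k gives [2/(k+1) if k even, 0 if k odd]. Integrating term-by-term (or equivalently evaluating the antiderivative F(x) = 2*x^3 + 7*x^2/2 + 2*x at the endpoints):
  F(1) − F(−1) = 15/2 − (-1/2) = 8.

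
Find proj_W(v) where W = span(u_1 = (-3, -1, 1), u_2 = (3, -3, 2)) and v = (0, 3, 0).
proj_W(v) = (-27/226, 435/226, -162/113)

Set up U = [u_1 | ... | u_2] ∈ R^(3×2). The projector onto W = col(U) is P = U (U^T U)^(-1) U^T.
Compute U^T U =
  [11, -4]
  [-4, 22],
and U^T v = (-3, -9).
Solve U^T U · c = U^T v for the coefficients: c = (-51/113, -111/226). The projection is proj_W(v) = U c.
Check: (v - proj_W(v)) · u_1 = 0  (should be 0).
Check: (v - proj_W(v)) · u_2 = 0  (should be 0).
Result: proj_W(v) = (-27/226, 435/226, -162/113).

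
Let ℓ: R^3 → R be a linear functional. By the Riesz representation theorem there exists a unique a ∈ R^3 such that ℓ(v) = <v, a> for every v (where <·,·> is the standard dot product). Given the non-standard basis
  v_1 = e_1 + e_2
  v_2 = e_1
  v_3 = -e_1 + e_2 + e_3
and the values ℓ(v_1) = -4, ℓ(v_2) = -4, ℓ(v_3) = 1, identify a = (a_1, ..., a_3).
a = (-4, 0, -3)

Write a = (a_1, ..., a_3) in the standard basis. For each basis vector v_i, ℓ(v_i) = <v_i, a> is a linear equation in the a_j's. Collect the n equations into a matrix system V a = ℓ, where row i of V is v_i (expressed in the standard basis). Since V is invertible (lower-triangular with 1s on the diagonal, up to permutation), solve by back-substitution:
  V =
[[1, 1, 0],
 [1, 0, 0],
 [-1, 1, 1]]
  V a = (-4, -4, 1)
Solving gives a = (-4, 0, -3).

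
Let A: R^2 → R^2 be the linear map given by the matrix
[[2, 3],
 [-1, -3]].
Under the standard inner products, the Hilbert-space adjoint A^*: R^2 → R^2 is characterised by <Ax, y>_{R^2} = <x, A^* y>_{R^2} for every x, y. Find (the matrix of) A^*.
A^* = A^T =
[[2, -1],
 [3, -3]]

For real matrices with standard dot products, the defining identity <Ax, y> = <x, A^* y> gives (Ax)^T y = x^T (A^*) y, i.e. x^T A^T y = x^T (A^*) y. Since this holds for all x, y, we must have A^* = A^T. Therefore
A^* =
[[2, -1],
 [3, -3]].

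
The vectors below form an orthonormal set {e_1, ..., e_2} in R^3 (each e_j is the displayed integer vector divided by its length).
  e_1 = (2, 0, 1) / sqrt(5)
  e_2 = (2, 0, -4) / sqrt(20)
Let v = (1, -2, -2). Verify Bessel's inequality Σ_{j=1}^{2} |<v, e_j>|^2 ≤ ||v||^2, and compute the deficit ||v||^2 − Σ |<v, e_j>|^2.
Σ |<v, e_j>|^2 = 5; ||v||^2 = 9; deficit = 4

Write each e_j = u_j / sqrt(<u_j, u_j>) where u_j is the displayed integer vector. Then <v, e_j> = <v, u_j> / sqrt(<u_j, u_j>), so |<v, e_j>|^2 = <v, u_j>^2 / <u_j, u_j>.
Coefficients: <v, e_1> = 0/sqrt(5), <v, e_2> = 10/sqrt(20).
Square and sum: Σ |<v, e_j>|^2 = 5.
Compute ||v||^2 = v·v = 9.
Deficit = 9 − 5 = 4 ≥ 0, confirming Bessel's inequality. (The deficit equals ||v − Σ <v,e_j> e_j||^2, the squared distance from v to span{e_j}.)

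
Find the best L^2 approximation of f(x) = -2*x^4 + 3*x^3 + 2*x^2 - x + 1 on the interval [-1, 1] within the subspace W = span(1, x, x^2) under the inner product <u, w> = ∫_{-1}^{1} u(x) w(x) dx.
g(x) = 2*x^2/7 + 4*x/5 + 41/35

The best approximation g ∈ W is the orthogonal projection of f onto W. Writing g = a_0 + a_1 x + a_2 x^2, the coefficients solve the normal equations G · a = b where
  G_{ij} = <φ_i, φ_j> and b_i = <f, φ_i>, with φ_0 = 1, φ_1 = x, φ_2 = x^2.
G =
  [2, 0, 2/3]
  [0, 2/3, 0]
  [2/3, 0, 2/5],
b = (38/15, 8/15, 94/105).
Solving gives a_0 = 41/35, a_1 = 4/5, a_2 = 2/7, so
  g(x) = 2*x^2/7 + 4*x/5 + 41/35.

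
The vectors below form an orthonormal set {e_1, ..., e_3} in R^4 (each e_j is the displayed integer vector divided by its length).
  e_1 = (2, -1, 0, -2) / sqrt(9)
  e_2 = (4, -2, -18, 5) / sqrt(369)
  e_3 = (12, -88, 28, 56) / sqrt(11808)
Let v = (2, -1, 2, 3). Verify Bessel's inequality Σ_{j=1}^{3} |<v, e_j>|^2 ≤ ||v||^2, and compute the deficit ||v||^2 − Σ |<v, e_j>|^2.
Σ |<v, e_j>|^2 = 10; ||v||^2 = 18; deficit = 8

Write each e_j = u_j / sqrt(<u_j, u_j>) where u_j is the displayed integer vector. Then <v, e_j> = <v, u_j> / sqrt(<u_j, u_j>), so |<v, e_j>|^2 = <v, u_j>^2 / <u_j, u_j>.
Coefficients: <v, e_1> = -1/sqrt(9), <v, e_2> = -11/sqrt(369), <v, e_3> = 336/sqrt(11808).
Square and sum: Σ |<v, e_j>|^2 = 10.
Compute ||v||^2 = v·v = 18.
Deficit = 18 − 10 = 8 ≥ 0, confirming Bessel's inequality. (The deficit equals ||v − Σ <v,e_j> e_j||^2, the squared distance from v to span{e_j}.)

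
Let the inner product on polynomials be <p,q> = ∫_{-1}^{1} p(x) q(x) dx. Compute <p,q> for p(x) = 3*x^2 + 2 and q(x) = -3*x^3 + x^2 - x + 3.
<p,q> = 308/15

Expand the product: p(x)·q(x) = -9*x^5 + 3*x^4 - 9*x^3 + 11*x^2 - 2*x + 6.
∫_{-1}^{1} of each monomial x^k gives [2/(k+1) if k even, 0 if k odd]. Integrating term-by-term (or equivalently evaluating the antiderivative F(x) = -3*x^6/2 + 3*x^5/5 - 9*x^4/4 + 11*x^3/3 - x^2 + 6*x at the endpoints):
  F(1) − F(−1) = 331/60 − (-901/60) = 308/15.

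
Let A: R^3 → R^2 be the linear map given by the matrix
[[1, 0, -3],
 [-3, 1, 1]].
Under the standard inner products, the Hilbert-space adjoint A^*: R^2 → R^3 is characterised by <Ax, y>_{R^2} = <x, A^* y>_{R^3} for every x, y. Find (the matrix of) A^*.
A^* = A^T =
[[1, -3],
 [0, 1],
 [-3, 1]]

For real matrices with standard dot products, the defining identity <Ax, y> = <x, A^* y> gives (Ax)^T y = x^T (A^*) y, i.e. x^T A^T y = x^T (A^*) y. Since this holds for all x, y, we must have A^* = A^T. Therefore
A^* =
[[1, -3],
 [0, 1],
 [-3, 1]].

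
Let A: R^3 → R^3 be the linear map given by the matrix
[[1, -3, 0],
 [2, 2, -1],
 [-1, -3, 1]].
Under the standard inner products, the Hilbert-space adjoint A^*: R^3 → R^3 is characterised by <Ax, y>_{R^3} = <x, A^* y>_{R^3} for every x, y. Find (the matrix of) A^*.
A^* = A^T =
[[1, 2, -1],
 [-3, 2, -3],
 [0, -1, 1]]

For real matrices with standard dot products, the defining identity <Ax, y> = <x, A^* y> gives (Ax)^T y = x^T (A^*) y, i.e. x^T A^T y = x^T (A^*) y. Since this holds for all x, y, we must have A^* = A^T. Therefore
A^* =
[[1, 2, -1],
 [-3, 2, -3],
 [0, -1, 1]].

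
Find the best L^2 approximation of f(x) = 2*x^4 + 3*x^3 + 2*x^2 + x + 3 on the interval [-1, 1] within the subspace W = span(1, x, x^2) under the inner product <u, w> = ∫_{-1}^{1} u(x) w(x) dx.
g(x) = 26*x^2/7 + 14*x/5 + 99/35

The best approximation g ∈ W is the orthogonal projection of f onto W. Writing g = a_0 + a_1 x + a_2 x^2, the coefficients solve the normal equations G · a = b where
  G_{ij} = <φ_i, φ_j> and b_i = <f, φ_i>, with φ_0 = 1, φ_1 = x, φ_2 = x^2.
G =
  [2, 0, 2/3]
  [0, 2/3, 0]
  [2/3, 0, 2/5],
b = (122/15, 28/15, 118/35).
Solving gives a_0 = 99/35, a_1 = 14/5, a_2 = 26/7, so
  g(x) = 26*x^2/7 + 14*x/5 + 99/35.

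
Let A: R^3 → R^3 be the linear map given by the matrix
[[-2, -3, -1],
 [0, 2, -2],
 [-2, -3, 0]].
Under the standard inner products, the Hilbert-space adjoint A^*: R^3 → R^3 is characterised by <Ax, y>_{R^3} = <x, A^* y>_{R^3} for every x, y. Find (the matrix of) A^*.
A^* = A^T =
[[-2, 0, -2],
 [-3, 2, -3],
 [-1, -2, 0]]

For real matrices with standard dot products, the defining identity <Ax, y> = <x, A^* y> gives (Ax)^T y = x^T (A^*) y, i.e. x^T A^T y = x^T (A^*) y. Since this holds for all x, y, we must have A^* = A^T. Therefore
A^* =
[[-2, 0, -2],
 [-3, 2, -3],
 [-1, -2, 0]].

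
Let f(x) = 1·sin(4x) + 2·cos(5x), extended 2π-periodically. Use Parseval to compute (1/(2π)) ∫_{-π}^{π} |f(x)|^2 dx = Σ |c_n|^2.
Σ |c_n|^2 = 5/2

Expand |f|^2 and use orthogonality of {sin(nx), cos(mx)} on [-π, π]:
  ∫_{-π}^{π} sin(nx)^2 dx = π, ∫ cos(mx)^2 dx = π, and cross terms integrate to 0.
So ∫_{-π}^{π} f(x)^2 dx = 1^2 · π + 2^2 · π = (1 + 4)π.
Divide by 2π: (1 + 4)/2 = 5/2.
By Parseval, this equals Σ |c_n|^2.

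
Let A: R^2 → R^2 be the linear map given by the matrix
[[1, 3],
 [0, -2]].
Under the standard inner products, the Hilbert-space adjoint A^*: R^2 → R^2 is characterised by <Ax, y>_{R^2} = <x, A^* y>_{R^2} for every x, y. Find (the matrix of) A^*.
A^* = A^T =
[[1, 0],
 [3, -2]]

For real matrices with standard dot products, the defining identity <Ax, y> = <x, A^* y> gives (Ax)^T y = x^T (A^*) y, i.e. x^T A^T y = x^T (A^*) y. Since this holds for all x, y, we must have A^* = A^T. Therefore
A^* =
[[1, 0],
 [3, -2]].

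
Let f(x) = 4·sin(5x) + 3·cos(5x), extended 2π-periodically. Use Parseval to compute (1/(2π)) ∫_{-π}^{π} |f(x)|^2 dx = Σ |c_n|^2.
Σ |c_n|^2 = 25/2

Expand |f|^2 and use orthogonality of {sin(nx), cos(mx)} on [-π, π]:
  ∫_{-π}^{π} sin(nx)^2 dx = π, ∫ cos(mx)^2 dx = π, and cross terms integrate to 0.
So ∫_{-π}^{π} f(x)^2 dx = 4^2 · π + 3^2 · π = (16 + 9)π.
Divide by 2π: (16 + 9)/2 = 25/2.
By Parseval, this equals Σ |c_n|^2.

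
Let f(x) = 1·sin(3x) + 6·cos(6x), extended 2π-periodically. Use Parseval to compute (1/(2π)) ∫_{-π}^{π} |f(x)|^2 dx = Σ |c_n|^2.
Σ |c_n|^2 = 37/2

Expand |f|^2 and use orthogonality of {sin(nx), cos(mx)} on [-π, π]:
  ∫_{-π}^{π} sin(nx)^2 dx = π, ∫ cos(mx)^2 dx = π, and cross terms integrate to 0.
So ∫_{-π}^{π} f(x)^2 dx = 1^2 · π + 6^2 · π = (1 + 36)π.
Divide by 2π: (1 + 36)/2 = 37/2.
By Parseval, this equals Σ |c_n|^2.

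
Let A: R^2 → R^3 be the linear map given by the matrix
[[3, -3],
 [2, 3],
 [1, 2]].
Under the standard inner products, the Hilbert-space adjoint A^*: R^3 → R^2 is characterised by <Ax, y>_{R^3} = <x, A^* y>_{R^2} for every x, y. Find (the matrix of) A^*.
A^* = A^T =
[[3, 2, 1],
 [-3, 3, 2]]

For real matrices with standard dot products, the defining identity <Ax, y> = <x, A^* y> gives (Ax)^T y = x^T (A^*) y, i.e. x^T A^T y = x^T (A^*) y. Since this holds for all x, y, we must have A^* = A^T. Therefore
A^* =
[[3, 2, 1],
 [-3, 3, 2]].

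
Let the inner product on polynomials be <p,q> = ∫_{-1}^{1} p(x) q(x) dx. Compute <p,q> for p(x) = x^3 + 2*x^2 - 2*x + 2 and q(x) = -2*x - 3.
<p,q> = -212/15

Expand the product: p(x)·q(x) = -2*x^4 - 7*x^3 - 2*x^2 + 2*x - 6.
∫_{-1}^{1} of each monomial x^k gives [2/(k+1) if k even, 0 if k odd]. Integrating term-by-term (or equivalently evaluating the antiderivative F(x) = -2*x^5/5 - 7*x^4/4 - 2*x^3/3 + x^2 - 6*x at the endpoints):
  F(1) − F(−1) = -469/60 − (379/60) = -212/15.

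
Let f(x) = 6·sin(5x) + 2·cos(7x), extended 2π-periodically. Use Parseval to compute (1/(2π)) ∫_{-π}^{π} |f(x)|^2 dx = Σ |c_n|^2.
Σ |c_n|^2 = 20

Expand |f|^2 and use orthogonality of {sin(nx), cos(mx)} on [-π, π]:
  ∫_{-π}^{π} sin(nx)^2 dx = π, ∫ cos(mx)^2 dx = π, and cross terms integrate to 0.
So ∫_{-π}^{π} f(x)^2 dx = 6^2 · π + 2^2 · π = (36 + 4)π.
Divide by 2π: (36 + 4)/2 = 20.
By Parseval, this equals Σ |c_n|^2.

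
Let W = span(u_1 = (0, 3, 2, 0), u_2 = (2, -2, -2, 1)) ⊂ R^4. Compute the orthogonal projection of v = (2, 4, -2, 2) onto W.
proj_W(v) = (212/69, 160/69, 12/23, 106/69)

Set up U = [u_1 | ... | u_2] ∈ R^(4×2). The projector onto W = col(U) is P = U (U^T U)^(-1) U^T.
Compute U^T U =
  [13, -10]
  [-10, 13],
and U^T v = (8, 2).
Solve U^T U · c = U^T v for the coefficients: c = (124/69, 106/69). The projection is proj_W(v) = U c.
Check: (v - proj_W(v)) · u_1 = 0  (should be 0).
Check: (v - proj_W(v)) · u_2 = 0  (should be 0).
Result: proj_W(v) = (212/69, 160/69, 12/23, 106/69).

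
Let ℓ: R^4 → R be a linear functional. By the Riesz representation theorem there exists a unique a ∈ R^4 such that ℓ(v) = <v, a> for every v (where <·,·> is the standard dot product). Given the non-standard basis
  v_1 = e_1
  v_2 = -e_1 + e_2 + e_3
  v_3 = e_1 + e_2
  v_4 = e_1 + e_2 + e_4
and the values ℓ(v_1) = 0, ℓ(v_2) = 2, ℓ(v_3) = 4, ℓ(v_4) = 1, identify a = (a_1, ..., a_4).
a = (0, 4, -2, -3)

Write a = (a_1, ..., a_4) in the standard basis. For each basis vector v_i, ℓ(v_i) = <v_i, a> is a linear equation in the a_j's. Collect the n equations into a matrix system V a = ℓ, where row i of V is v_i (expressed in the standard basis). Since V is invertible (lower-triangular with 1s on the diagonal, up to permutation), solve by back-substitution:
  V =
[[1, 0, 0, 0],
 [-1, 1, 1, 0],
 [1, 1, 0, 0],
 [1, 1, 0, 1]]
  V a = (0, 2, 4, 1)
Solving gives a = (0, 4, -2, -3).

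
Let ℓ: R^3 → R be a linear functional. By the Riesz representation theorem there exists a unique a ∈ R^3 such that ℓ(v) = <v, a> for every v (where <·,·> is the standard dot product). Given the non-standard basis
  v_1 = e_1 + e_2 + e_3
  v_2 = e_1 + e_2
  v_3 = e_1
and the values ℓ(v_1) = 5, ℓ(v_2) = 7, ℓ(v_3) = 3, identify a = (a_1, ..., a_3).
a = (3, 4, -2)

Write a = (a_1, ..., a_3) in the standard basis. For each basis vector v_i, ℓ(v_i) = <v_i, a> is a linear equation in the a_j's. Collect the n equations into a matrix system V a = ℓ, where row i of V is v_i (expressed in the standard basis). Since V is invertible (lower-triangular with 1s on the diagonal, up to permutation), solve by back-substitution:
  V =
[[1, 1, 1],
 [1, 1, 0],
 [1, 0, 0]]
  V a = (5, 7, 3)
Solving gives a = (3, 4, -2).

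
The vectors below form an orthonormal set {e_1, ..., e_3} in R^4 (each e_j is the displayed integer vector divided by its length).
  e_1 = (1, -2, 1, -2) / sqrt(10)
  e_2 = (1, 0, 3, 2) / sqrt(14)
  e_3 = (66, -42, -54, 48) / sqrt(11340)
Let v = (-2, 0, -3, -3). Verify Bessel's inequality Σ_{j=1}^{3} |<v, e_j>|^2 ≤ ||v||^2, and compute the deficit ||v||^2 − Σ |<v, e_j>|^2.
Σ |<v, e_j>|^2 = 197/9; ||v||^2 = 22; deficit = 1/9

Write each e_j = u_j / sqrt(<u_j, u_j>) where u_j is the displayed integer vector. Then <v, e_j> = <v, u_j> / sqrt(<u_j, u_j>), so |<v, e_j>|^2 = <v, u_j>^2 / <u_j, u_j>.
Coefficients: <v, e_1> = 1/sqrt(10), <v, e_2> = -17/sqrt(14), <v, e_3> = -114/sqrt(11340).
Square and sum: Σ |<v, e_j>|^2 = 197/9.
Compute ||v||^2 = v·v = 22.
Deficit = 22 − 197/9 = 1/9 ≥ 0, confirming Bessel's inequality. (The deficit equals ||v − Σ <v,e_j> e_j||^2, the squared distance from v to span{e_j}.)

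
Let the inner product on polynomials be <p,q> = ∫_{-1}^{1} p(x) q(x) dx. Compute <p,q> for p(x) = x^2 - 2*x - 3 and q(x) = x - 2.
<p,q> = 28/3

Expand the product: p(x)·q(x) = x^3 - 4*x^2 + x + 6.
∫_{-1}^{1} of each monomial x^k gives [2/(k+1) if k even, 0 if k odd]. Integrating term-by-term (or equivalently evaluating the antiderivative F(x) = x^4/4 - 4*x^3/3 + x^2/2 + 6*x at the endpoints):
  F(1) − F(−1) = 65/12 − (-47/12) = 28/3.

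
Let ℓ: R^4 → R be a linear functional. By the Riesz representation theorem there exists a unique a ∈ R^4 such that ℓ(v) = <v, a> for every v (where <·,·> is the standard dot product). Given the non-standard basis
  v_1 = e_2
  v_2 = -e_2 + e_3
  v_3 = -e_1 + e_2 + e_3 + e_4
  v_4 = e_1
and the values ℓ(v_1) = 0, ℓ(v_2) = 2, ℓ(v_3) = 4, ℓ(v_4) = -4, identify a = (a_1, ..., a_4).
a = (-4, 0, 2, -2)

Write a = (a_1, ..., a_4) in the standard basis. For each basis vector v_i, ℓ(v_i) = <v_i, a> is a linear equation in the a_j's. Collect the n equations into a matrix system V a = ℓ, where row i of V is v_i (expressed in the standard basis). Since V is invertible (lower-triangular with 1s on the diagonal, up to permutation), solve by back-substitution:
  V =
[[0, 1, 0, 0],
 [0, -1, 1, 0],
 [-1, 1, 1, 1],
 [1, 0, 0, 0]]
  V a = (0, 2, 4, -4)
Solving gives a = (-4, 0, 2, -2).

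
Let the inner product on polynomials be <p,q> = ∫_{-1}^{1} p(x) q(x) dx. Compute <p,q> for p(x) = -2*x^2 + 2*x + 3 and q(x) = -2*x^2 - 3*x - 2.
<p,q> = -236/15

Expand the product: p(x)·q(x) = 4*x^4 + 2*x^3 - 8*x^2 - 13*x - 6.
∫_{-1}^{1} of each monomial x^k gives [2/(k+1) if k even, 0 if k odd]. Integrating term-by-term (or equivalently evaluating the antiderivative F(x) = 4*x^5/5 + x^4/2 - 8*x^3/3 - 13*x^2/2 - 6*x at the endpoints):
  F(1) − F(−1) = -208/15 − (28/15) = -236/15.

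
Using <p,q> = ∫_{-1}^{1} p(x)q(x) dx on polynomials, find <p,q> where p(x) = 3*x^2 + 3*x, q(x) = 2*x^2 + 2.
<p,q> = 32/5

Expand the product: p(x)·q(x) = 6*x^4 + 6*x^3 + 6*x^2 + 6*x.
∫_{-1}^{1} of each monomial x^k gives [2/(k+1) if k even, 0 if k odd]. Integrating term-by-term (or equivalently evaluating the antiderivative F(x) = 6*x^5/5 + 3*x^4/2 + 2*x^3 + 3*x^2 at the endpoints):
  F(1) − F(−1) = 77/10 − (13/10) = 32/5.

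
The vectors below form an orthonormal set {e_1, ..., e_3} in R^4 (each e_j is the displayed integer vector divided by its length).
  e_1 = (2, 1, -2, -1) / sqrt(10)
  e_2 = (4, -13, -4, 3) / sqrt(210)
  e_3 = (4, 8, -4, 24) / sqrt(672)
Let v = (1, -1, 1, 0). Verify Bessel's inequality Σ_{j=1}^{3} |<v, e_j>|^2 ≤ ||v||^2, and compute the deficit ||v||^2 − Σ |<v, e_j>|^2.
Σ |<v, e_j>|^2 = 1; ||v||^2 = 3; deficit = 2

Write each e_j = u_j / sqrt(<u_j, u_j>) where u_j is the displayed integer vector. Then <v, e_j> = <v, u_j> / sqrt(<u_j, u_j>), so |<v, e_j>|^2 = <v, u_j>^2 / <u_j, u_j>.
Coefficients: <v, e_1> = -1/sqrt(10), <v, e_2> = 13/sqrt(210), <v, e_3> = -8/sqrt(672).
Square and sum: Σ |<v, e_j>|^2 = 1.
Compute ||v||^2 = v·v = 3.
Deficit = 3 − 1 = 2 ≥ 0, confirming Bessel's inequality. (The deficit equals ||v − Σ <v,e_j> e_j||^2, the squared distance from v to span{e_j}.)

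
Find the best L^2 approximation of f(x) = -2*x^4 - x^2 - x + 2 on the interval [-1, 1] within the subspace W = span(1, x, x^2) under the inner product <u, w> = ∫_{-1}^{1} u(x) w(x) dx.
g(x) = -19*x^2/7 - x + 76/35

The best approximation g ∈ W is the orthogonal projection of f onto W. Writing g = a_0 + a_1 x + a_2 x^2, the coefficients solve the normal equations G · a = b where
  G_{ij} = <φ_i, φ_j> and b_i = <f, φ_i>, with φ_0 = 1, φ_1 = x, φ_2 = x^2.
G =
  [2, 0, 2/3]
  [0, 2/3, 0]
  [2/3, 0, 2/5],
b = (38/15, -2/3, 38/105).
Solving gives a_0 = 76/35, a_1 = -1, a_2 = -19/7, so
  g(x) = -19*x^2/7 - x + 76/35.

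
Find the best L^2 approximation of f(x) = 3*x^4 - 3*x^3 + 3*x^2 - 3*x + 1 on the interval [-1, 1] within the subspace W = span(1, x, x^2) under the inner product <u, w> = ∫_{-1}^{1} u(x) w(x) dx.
g(x) = 39*x^2/7 - 24*x/5 + 26/35

The best approximation g ∈ W is the orthogonal projection of f onto W. Writing g = a_0 + a_1 x + a_2 x^2, the coefficients solve the normal equations G · a = b where
  G_{ij} = <φ_i, φ_j> and b_i = <f, φ_i>, with φ_0 = 1, φ_1 = x, φ_2 = x^2.
G =
  [2, 0, 2/3]
  [0, 2/3, 0]
  [2/3, 0, 2/5],
b = (26/5, -16/5, 286/105).
Solving gives a_0 = 26/35, a_1 = -24/5, a_2 = 39/7, so
  g(x) = 39*x^2/7 - 24*x/5 + 26/35.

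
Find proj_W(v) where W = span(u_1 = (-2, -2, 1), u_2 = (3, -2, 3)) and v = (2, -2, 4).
proj_W(v) = (450/197, -520/197, 648/197)

Set up U = [u_1 | ... | u_2] ∈ R^(3×2). The projector onto W = col(U) is P = U (U^T U)^(-1) U^T.
Compute U^T U =
  [9, 1]
  [1, 22],
and U^T v = (4, 22).
Solve U^T U · c = U^T v for the coefficients: c = (66/197, 194/197). The projection is proj_W(v) = U c.
Check: (v - proj_W(v)) · u_1 = 0  (should be 0).
Check: (v - proj_W(v)) · u_2 = 0  (should be 0).
Result: proj_W(v) = (450/197, -520/197, 648/197).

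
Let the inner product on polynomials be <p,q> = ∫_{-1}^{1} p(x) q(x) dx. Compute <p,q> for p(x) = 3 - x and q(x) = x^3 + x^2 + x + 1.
<p,q> = 104/15

Expand the product: p(x)·q(x) = -x^4 + 2*x^3 + 2*x^2 + 2*x + 3.
∫_{-1}^{1} of each monomial x^k gives [2/(k+1) if k even, 0 if k odd]. Integrating term-by-term (or equivalently evaluating the antiderivative F(x) = -x^5/5 + x^4/2 + 2*x^3/3 + x^2 + 3*x at the endpoints):
  F(1) − F(−1) = 149/30 − (-59/30) = 104/15.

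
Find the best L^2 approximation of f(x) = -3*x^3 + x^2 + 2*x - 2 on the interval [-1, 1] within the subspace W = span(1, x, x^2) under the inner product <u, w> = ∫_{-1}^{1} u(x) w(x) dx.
g(x) = x^2 + x/5 - 2

The best approximation g ∈ W is the orthogonal projection of f onto W. Writing g = a_0 + a_1 x + a_2 x^2, the coefficients solve the normal equations G · a = b where
  G_{ij} = <φ_i, φ_j> and b_i = <f, φ_i>, with φ_0 = 1, φ_1 = x, φ_2 = x^2.
G =
  [2, 0, 2/3]
  [0, 2/3, 0]
  [2/3, 0, 2/5],
b = (-10/3, 2/15, -14/15).
Solving gives a_0 = -2, a_1 = 1/5, a_2 = 1, so
  g(x) = x^2 + x/5 - 2.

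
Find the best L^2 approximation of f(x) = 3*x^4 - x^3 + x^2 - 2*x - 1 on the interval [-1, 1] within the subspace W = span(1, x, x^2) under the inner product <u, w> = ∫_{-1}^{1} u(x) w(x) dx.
g(x) = 25*x^2/7 - 13*x/5 - 44/35

The best approximation g ∈ W is the orthogonal projection of f onto W. Writing g = a_0 + a_1 x + a_2 x^2, the coefficients solve the normal equations G · a = b where
  G_{ij} = <φ_i, φ_j> and b_i = <f, φ_i>, with φ_0 = 1, φ_1 = x, φ_2 = x^2.
G =
  [2, 0, 2/3]
  [0, 2/3, 0]
  [2/3, 0, 2/5],
b = (-2/15, -26/15, 62/105).
Solving gives a_0 = -44/35, a_1 = -13/5, a_2 = 25/7, so
  g(x) = 25*x^2/7 - 13*x/5 - 44/35.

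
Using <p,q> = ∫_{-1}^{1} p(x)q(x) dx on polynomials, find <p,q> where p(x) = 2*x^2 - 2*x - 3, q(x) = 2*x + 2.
<p,q> = -12

Expand the product: p(x)·q(x) = 4*x^3 - 10*x - 6.
∫_{-1}^{1} of each monomial x^k gives [2/(k+1) if k even, 0 if k odd]. Integrating term-by-term (or equivalently evaluating the antiderivative F(x) = x^4 - 5*x^2 - 6*x at the endpoints):
  F(1) − F(−1) = -10 − (2) = -12.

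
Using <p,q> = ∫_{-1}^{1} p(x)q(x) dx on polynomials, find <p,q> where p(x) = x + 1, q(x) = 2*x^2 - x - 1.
<p,q> = -4/3

Expand the product: p(x)·q(x) = 2*x^3 + x^2 - 2*x - 1.
∫_{-1}^{1} of each monomial x^k gives [2/(k+1) if k even, 0 if k odd]. Integrating term-by-term (or equivalently evaluating the antiderivative F(x) = x^4/2 + x^3/3 - x^2 - x at the endpoints):
  F(1) − F(−1) = -7/6 − (1/6) = -4/3.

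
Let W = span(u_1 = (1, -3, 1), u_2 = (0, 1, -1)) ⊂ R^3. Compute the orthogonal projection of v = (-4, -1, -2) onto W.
proj_W(v) = (-1/3, 5/6, -1/6)

Set up U = [u_1 | ... | u_2] ∈ R^(3×2). The projector onto W = col(U) is P = U (U^T U)^(-1) U^T.
Compute U^T U =
  [11, -4]
  [-4, 2],
and U^T v = (-3, 1).
Solve U^T U · c = U^T v for the coefficients: c = (-1/3, -1/6). The projection is proj_W(v) = U c.
Check: (v - proj_W(v)) · u_1 = 0  (should be 0).
Check: (v - proj_W(v)) · u_2 = 0  (should be 0).
Result: proj_W(v) = (-1/3, 5/6, -1/6).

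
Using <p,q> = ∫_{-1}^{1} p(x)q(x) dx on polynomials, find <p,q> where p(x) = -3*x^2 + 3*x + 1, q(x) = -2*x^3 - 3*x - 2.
<p,q> = -42/5

Expand the product: p(x)·q(x) = 6*x^5 - 6*x^4 + 7*x^3 - 3*x^2 - 9*x - 2.
∫_{-1}^{1} of each monomial x^k gives [2/(k+1) if k even, 0 if k odd]. Integrating term-by-term (or equivalently evaluating the antiderivative F(x) = x^6 - 6*x^5/5 + 7*x^4/4 - x^3 - 9*x^2/2 - 2*x at the endpoints):
  F(1) − F(−1) = -119/20 − (49/20) = -42/5.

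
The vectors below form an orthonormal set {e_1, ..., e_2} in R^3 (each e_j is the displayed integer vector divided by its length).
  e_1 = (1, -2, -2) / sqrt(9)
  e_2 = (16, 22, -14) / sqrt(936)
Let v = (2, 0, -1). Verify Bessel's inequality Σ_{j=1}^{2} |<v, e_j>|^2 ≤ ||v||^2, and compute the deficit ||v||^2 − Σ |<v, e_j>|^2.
Σ |<v, e_j>|^2 = 105/26; ||v||^2 = 5; deficit = 25/26

Write each e_j = u_j / sqrt(<u_j, u_j>) where u_j is the displayed integer vector. Then <v, e_j> = <v, u_j> / sqrt(<u_j, u_j>), so |<v, e_j>|^2 = <v, u_j>^2 / <u_j, u_j>.
Coefficients: <v, e_1> = 4/sqrt(9), <v, e_2> = 46/sqrt(936).
Square and sum: Σ |<v, e_j>|^2 = 105/26.
Compute ||v||^2 = v·v = 5.
Deficit = 5 − 105/26 = 25/26 ≥ 0, confirming Bessel's inequality. (The deficit equals ||v − Σ <v,e_j> e_j||^2, the squared distance from v to span{e_j}.)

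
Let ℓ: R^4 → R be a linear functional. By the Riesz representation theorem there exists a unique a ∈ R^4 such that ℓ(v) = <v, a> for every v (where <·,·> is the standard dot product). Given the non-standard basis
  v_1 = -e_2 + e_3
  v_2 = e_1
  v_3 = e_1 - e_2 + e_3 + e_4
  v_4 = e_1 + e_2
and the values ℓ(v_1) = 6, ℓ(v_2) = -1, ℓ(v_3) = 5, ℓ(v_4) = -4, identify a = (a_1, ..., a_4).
a = (-1, -3, 3, 0)

Write a = (a_1, ..., a_4) in the standard basis. For each basis vector v_i, ℓ(v_i) = <v_i, a> is a linear equation in the a_j's. Collect the n equations into a matrix system V a = ℓ, where row i of V is v_i (expressed in the standard basis). Since V is invertible (lower-triangular with 1s on the diagonal, up to permutation), solve by back-substitution:
  V =
[[0, -1, 1, 0],
 [1, 0, 0, 0],
 [1, -1, 1, 1],
 [1, 1, 0, 0]]
  V a = (6, -1, 5, -4)
Solving gives a = (-1, -3, 3, 0).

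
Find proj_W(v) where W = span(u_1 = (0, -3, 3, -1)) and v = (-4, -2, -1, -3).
proj_W(v) = (0, -18/19, 18/19, -6/19)

Set up U = [u_1 | ... | u_1] ∈ R^(4×1). The projector onto W = col(U) is P = U (U^T U)^(-1) U^T.
Compute U^T U =
  [19],
and U^T v = (6).
Solve U^T U · c = U^T v for the coefficients: c = (6/19). The projection is proj_W(v) = U c.
Check: (v - proj_W(v)) · u_1 = 0  (should be 0).
Result: proj_W(v) = (0, -18/19, 18/19, -6/19).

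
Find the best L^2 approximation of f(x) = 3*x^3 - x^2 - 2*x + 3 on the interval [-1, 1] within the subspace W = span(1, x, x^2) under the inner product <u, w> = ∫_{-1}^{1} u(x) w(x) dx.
g(x) = -x^2 - x/5 + 3

The best approximation g ∈ W is the orthogonal projection of f onto W. Writing g = a_0 + a_1 x + a_2 x^2, the coefficients solve the normal equations G · a = b where
  G_{ij} = <φ_i, φ_j> and b_i = <f, φ_i>, with φ_0 = 1, φ_1 = x, φ_2 = x^2.
G =
  [2, 0, 2/3]
  [0, 2/3, 0]
  [2/3, 0, 2/5],
b = (16/3, -2/15, 8/5).
Solving gives a_0 = 3, a_1 = -1/5, a_2 = -1, so
  g(x) = -x^2 - x/5 + 3.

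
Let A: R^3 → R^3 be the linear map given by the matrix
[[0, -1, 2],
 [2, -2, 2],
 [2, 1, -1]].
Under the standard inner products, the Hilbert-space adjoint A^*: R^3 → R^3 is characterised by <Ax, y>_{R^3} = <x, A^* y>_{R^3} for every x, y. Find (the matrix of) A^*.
A^* = A^T =
[[0, 2, 2],
 [-1, -2, 1],
 [2, 2, -1]]

For real matrices with standard dot products, the defining identity <Ax, y> = <x, A^* y> gives (Ax)^T y = x^T (A^*) y, i.e. x^T A^T y = x^T (A^*) y. Since this holds for all x, y, we must have A^* = A^T. Therefore
A^* =
[[0, 2, 2],
 [-1, -2, 1],
 [2, 2, -1]].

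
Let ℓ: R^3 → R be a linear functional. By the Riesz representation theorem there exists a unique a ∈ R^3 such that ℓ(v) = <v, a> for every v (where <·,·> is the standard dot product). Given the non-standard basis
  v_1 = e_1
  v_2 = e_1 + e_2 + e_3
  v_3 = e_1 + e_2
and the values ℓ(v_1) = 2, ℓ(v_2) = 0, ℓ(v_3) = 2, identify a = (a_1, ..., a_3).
a = (2, 0, -2)

Write a = (a_1, ..., a_3) in the standard basis. For each basis vector v_i, ℓ(v_i) = <v_i, a> is a linear equation in the a_j's. Collect the n equations into a matrix system V a = ℓ, where row i of V is v_i (expressed in the standard basis). Since V is invertible (lower-triangular with 1s on the diagonal, up to permutation), solve by back-substitution:
  V =
[[1, 0, 0],
 [1, 1, 1],
 [1, 1, 0]]
  V a = (2, 0, 2)
Solving gives a = (2, 0, -2).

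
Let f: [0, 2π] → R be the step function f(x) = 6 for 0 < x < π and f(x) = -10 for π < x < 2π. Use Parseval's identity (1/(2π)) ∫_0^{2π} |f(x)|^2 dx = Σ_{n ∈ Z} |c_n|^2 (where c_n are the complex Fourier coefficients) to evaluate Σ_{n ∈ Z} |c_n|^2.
Σ |c_n|^2 = 68

Parseval equates the L^2 energy of f (normalised by 1/(2π)) with the ℓ^2 sum of its Fourier coefficients: (1/(2π)) ∫_0^{2π} |f|^2 = Σ |c_n|^2.
Compute the left side: (1/(2π)) [∫_0^π 6^2 dx + ∫_π^{2π} (-10)^2 dx] = (1/(2π)) · (36π + 100π) = (36 + 100)/2 = 68.
So Σ_{n ∈ Z} |c_n|^2 = 68.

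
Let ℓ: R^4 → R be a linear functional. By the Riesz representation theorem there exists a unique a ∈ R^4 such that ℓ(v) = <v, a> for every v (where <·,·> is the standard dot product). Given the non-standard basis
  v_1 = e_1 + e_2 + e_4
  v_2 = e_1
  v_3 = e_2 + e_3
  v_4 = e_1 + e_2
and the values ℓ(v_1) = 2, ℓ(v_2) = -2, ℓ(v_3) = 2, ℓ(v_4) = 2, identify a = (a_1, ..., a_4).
a = (-2, 4, -2, 0)

Write a = (a_1, ..., a_4) in the standard basis. For each basis vector v_i, ℓ(v_i) = <v_i, a> is a linear equation in the a_j's. Collect the n equations into a matrix system V a = ℓ, where row i of V is v_i (expressed in the standard basis). Since V is invertible (lower-triangular with 1s on the diagonal, up to permutation), solve by back-substitution:
  V =
[[1, 1, 0, 1],
 [1, 0, 0, 0],
 [0, 1, 1, 0],
 [1, 1, 0, 0]]
  V a = (2, -2, 2, 2)
Solving gives a = (-2, 4, -2, 0).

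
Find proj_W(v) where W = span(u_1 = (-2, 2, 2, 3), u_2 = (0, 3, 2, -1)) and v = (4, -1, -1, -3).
proj_W(v) = (16/7, -1, -10/7, -27/7)

Set up U = [u_1 | ... | u_2] ∈ R^(4×2). The projector onto W = col(U) is P = U (U^T U)^(-1) U^T.
Compute U^T U =
  [21, 7]
  [7, 14],
and U^T v = (-21, -2).
Solve U^T U · c = U^T v for the coefficients: c = (-8/7, 3/7). The projection is proj_W(v) = U c.
Check: (v - proj_W(v)) · u_1 = 0  (should be 0).
Check: (v - proj_W(v)) · u_2 = 0  (should be 0).
Result: proj_W(v) = (16/7, -1, -10/7, -27/7).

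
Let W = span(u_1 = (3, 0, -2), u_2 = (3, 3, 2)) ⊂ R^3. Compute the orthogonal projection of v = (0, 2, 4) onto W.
proj_W(v) = (-8/29, 74/29, 104/29)

Set up U = [u_1 | ... | u_2] ∈ R^(3×2). The projector onto W = col(U) is P = U (U^T U)^(-1) U^T.
Compute U^T U =
  [13, 5]
  [5, 22],
and U^T v = (-8, 14).
Solve U^T U · c = U^T v for the coefficients: c = (-82/87, 74/87). The projection is proj_W(v) = U c.
Check: (v - proj_W(v)) · u_1 = 0  (should be 0).
Check: (v - proj_W(v)) · u_2 = 0  (should be 0).
Result: proj_W(v) = (-8/29, 74/29, 104/29).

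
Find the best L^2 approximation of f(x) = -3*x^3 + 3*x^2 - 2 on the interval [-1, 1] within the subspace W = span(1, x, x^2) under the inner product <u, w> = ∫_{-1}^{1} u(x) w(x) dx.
g(x) = 3*x^2 - 9*x/5 - 2

The best approximation g ∈ W is the orthogonal projection of f onto W. Writing g = a_0 + a_1 x + a_2 x^2, the coefficients solve the normal equations G · a = b where
  G_{ij} = <φ_i, φ_j> and b_i = <f, φ_i>, with φ_0 = 1, φ_1 = x, φ_2 = x^2.
G =
  [2, 0, 2/3]
  [0, 2/3, 0]
  [2/3, 0, 2/5],
b = (-2, -6/5, -2/15).
Solving gives a_0 = -2, a_1 = -9/5, a_2 = 3, so
  g(x) = 3*x^2 - 9*x/5 - 2.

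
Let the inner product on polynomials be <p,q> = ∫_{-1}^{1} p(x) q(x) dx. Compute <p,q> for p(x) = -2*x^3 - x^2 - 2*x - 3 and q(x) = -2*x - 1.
<p,q> = 164/15

Expand the product: p(x)·q(x) = 4*x^4 + 4*x^3 + 5*x^2 + 8*x + 3.
∫_{-1}^{1} of each monomial x^k gives [2/(k+1) if k even, 0 if k odd]. Integrating term-by-term (or equivalently evaluating the antiderivative F(x) = 4*x^5/5 + x^4 + 5*x^3/3 + 4*x^2 + 3*x at the endpoints):
  F(1) − F(−1) = 157/15 − (-7/15) = 164/15.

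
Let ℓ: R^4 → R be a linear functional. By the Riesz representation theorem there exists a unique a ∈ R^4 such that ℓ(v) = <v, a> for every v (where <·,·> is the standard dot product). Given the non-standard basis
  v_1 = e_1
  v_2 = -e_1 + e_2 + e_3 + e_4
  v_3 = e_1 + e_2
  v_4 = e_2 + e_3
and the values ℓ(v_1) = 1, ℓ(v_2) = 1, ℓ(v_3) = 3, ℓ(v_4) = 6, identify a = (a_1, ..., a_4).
a = (1, 2, 4, -4)

Write a = (a_1, ..., a_4) in the standard basis. For each basis vector v_i, ℓ(v_i) = <v_i, a> is a linear equation in the a_j's. Collect the n equations into a matrix system V a = ℓ, where row i of V is v_i (expressed in the standard basis). Since V is invertible (lower-triangular with 1s on the diagonal, up to permutation), solve by back-substitution:
  V =
[[1, 0, 0, 0],
 [-1, 1, 1, 1],
 [1, 1, 0, 0],
 [0, 1, 1, 0]]
  V a = (1, 1, 3, 6)
Solving gives a = (1, 2, 4, -4).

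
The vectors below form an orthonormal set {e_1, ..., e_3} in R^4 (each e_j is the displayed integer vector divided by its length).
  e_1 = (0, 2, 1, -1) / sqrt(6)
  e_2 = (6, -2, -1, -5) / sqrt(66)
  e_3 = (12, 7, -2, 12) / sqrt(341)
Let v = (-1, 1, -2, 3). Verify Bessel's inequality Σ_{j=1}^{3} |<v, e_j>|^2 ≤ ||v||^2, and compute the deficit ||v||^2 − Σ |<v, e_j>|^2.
Σ |<v, e_j>|^2 = 365/31; ||v||^2 = 15; deficit = 100/31

Write each e_j = u_j / sqrt(<u_j, u_j>) where u_j is the displayed integer vector. Then <v, e_j> = <v, u_j> / sqrt(<u_j, u_j>), so |<v, e_j>|^2 = <v, u_j>^2 / <u_j, u_j>.
Coefficients: <v, e_1> = -3/sqrt(6), <v, e_2> = -21/sqrt(66), <v, e_3> = 35/sqrt(341).
Square and sum: Σ |<v, e_j>|^2 = 365/31.
Compute ||v||^2 = v·v = 15.
Deficit = 15 − 365/31 = 100/31 ≥ 0, confirming Bessel's inequality. (The deficit equals ||v − Σ <v,e_j> e_j||^2, the squared distance from v to span{e_j}.)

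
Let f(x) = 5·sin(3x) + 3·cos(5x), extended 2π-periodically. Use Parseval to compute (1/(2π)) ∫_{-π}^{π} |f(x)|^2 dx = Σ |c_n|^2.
Σ |c_n|^2 = 17

Expand |f|^2 and use orthogonality of {sin(nx), cos(mx)} on [-π, π]:
  ∫_{-π}^{π} sin(nx)^2 dx = π, ∫ cos(mx)^2 dx = π, and cross terms integrate to 0.
So ∫_{-π}^{π} f(x)^2 dx = 5^2 · π + 3^2 · π = (25 + 9)π.
Divide by 2π: (25 + 9)/2 = 17.
By Parseval, this equals Σ |c_n|^2.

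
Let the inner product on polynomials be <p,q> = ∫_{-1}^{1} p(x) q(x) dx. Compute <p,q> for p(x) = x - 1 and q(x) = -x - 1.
<p,q> = 4/3

Expand the product: p(x)·q(x) = 1 - x^2.
∫_{-1}^{1} of each monomial x^k gives [2/(k+1) if k even, 0 if k odd]. Integrating term-by-term (or equivalently evaluating the antiderivative F(x) = -x^3/3 + x at the endpoints):
  F(1) − F(−1) = 2/3 − (-2/3) = 4/3.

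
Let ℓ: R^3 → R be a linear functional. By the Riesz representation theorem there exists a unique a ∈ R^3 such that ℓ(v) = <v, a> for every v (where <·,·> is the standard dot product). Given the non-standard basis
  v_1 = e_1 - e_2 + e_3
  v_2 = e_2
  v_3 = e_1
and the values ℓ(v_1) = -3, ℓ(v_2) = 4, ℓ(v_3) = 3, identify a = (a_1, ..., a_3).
a = (3, 4, -2)

Write a = (a_1, ..., a_3) in the standard basis. For each basis vector v_i, ℓ(v_i) = <v_i, a> is a linear equation in the a_j's. Collect the n equations into a matrix system V a = ℓ, where row i of V is v_i (expressed in the standard basis). Since V is invertible (lower-triangular with 1s on the diagonal, up to permutation), solve by back-substitution:
  V =
[[1, -1, 1],
 [0, 1, 0],
 [1, 0, 0]]
  V a = (-3, 4, 3)
Solving gives a = (3, 4, -2).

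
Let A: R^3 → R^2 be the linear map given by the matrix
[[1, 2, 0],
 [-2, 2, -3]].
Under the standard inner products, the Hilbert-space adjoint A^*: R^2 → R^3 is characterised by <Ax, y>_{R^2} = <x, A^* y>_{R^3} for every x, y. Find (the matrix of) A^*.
A^* = A^T =
[[1, -2],
 [2, 2],
 [0, -3]]

For real matrices with standard dot products, the defining identity <Ax, y> = <x, A^* y> gives (Ax)^T y = x^T (A^*) y, i.e. x^T A^T y = x^T (A^*) y. Since this holds for all x, y, we must have A^* = A^T. Therefore
A^* =
[[1, -2],
 [2, 2],
 [0, -3]].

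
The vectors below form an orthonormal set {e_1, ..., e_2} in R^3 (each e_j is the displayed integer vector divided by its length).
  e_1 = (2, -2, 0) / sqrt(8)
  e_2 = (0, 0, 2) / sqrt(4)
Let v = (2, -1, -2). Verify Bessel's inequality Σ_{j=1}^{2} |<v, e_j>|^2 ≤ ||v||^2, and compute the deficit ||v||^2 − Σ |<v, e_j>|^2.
Σ |<v, e_j>|^2 = 17/2; ||v||^2 = 9; deficit = 1/2

Write each e_j = u_j / sqrt(<u_j, u_j>) where u_j is the displayed integer vector. Then <v, e_j> = <v, u_j> / sqrt(<u_j, u_j>), so |<v, e_j>|^2 = <v, u_j>^2 / <u_j, u_j>.
Coefficients: <v, e_1> = 6/sqrt(8), <v, e_2> = -4/sqrt(4).
Square and sum: Σ |<v, e_j>|^2 = 17/2.
Compute ||v||^2 = v·v = 9.
Deficit = 9 − 17/2 = 1/2 ≥ 0, confirming Bessel's inequality. (The deficit equals ||v − Σ <v,e_j> e_j||^2, the squared distance from v to span{e_j}.)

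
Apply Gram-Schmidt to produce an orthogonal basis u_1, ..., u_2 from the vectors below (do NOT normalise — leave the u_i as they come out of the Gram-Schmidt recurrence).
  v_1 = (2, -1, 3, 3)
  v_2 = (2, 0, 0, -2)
Orthogonal basis:
  u_1 = (2, -1, 3, 3)
  u_2 = (50/23, -2/23, 6/23, -40/23)

Apply the Gram-Schmidt recurrence
  u_1 = v_1
  u_i = v_i − Σ_{j<i} ((v_i · u_j) / (u_j · u_j)) · u_j.

Step by step this gives:
  u_1 = (2, -1, 3, 3)
  u_2 = (50/23, -2/23, 6/23, -40/23)

Orthogonality check:
  u_2 · u_1 = 0 (should be 0)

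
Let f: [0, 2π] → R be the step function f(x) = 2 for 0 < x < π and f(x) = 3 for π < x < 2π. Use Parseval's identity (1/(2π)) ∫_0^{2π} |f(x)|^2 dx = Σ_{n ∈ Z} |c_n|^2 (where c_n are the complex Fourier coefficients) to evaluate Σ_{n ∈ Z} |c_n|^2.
Σ |c_n|^2 = 13/2

Parseval equates the L^2 energy of f (normalised by 1/(2π)) with the ℓ^2 sum of its Fourier coefficients: (1/(2π)) ∫_0^{2π} |f|^2 = Σ |c_n|^2.
Compute the left side: (1/(2π)) [∫_0^π 2^2 dx + ∫_π^{2π} 3^2 dx] = (1/(2π)) · (4π + 9π) = (4 + 9)/2 = 13/2.
So Σ_{n ∈ Z} |c_n|^2 = 13/2.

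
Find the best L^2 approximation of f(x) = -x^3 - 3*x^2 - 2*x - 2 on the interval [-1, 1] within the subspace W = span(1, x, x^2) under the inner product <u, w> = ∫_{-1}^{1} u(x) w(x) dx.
g(x) = -3*x^2 - 13*x/5 - 2

The best approximation g ∈ W is the orthogonal projection of f onto W. Writing g = a_0 + a_1 x + a_2 x^2, the coefficients solve the normal equations G · a = b where
  G_{ij} = <φ_i, φ_j> and b_i = <f, φ_i>, with φ_0 = 1, φ_1 = x, φ_2 = x^2.
G =
  [2, 0, 2/3]
  [0, 2/3, 0]
  [2/3, 0, 2/5],
b = (-6, -26/15, -38/15).
Solving gives a_0 = -2, a_1 = -13/5, a_2 = -3, so
  g(x) = -3*x^2 - 13*x/5 - 2.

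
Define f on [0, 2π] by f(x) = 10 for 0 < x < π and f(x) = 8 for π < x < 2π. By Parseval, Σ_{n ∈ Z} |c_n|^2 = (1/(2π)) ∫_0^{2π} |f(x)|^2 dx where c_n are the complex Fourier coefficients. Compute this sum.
Σ |c_n|^2 = 82

Parseval equates the L^2 energy of f (normalised by 1/(2π)) with the ℓ^2 sum of its Fourier coefficients: (1/(2π)) ∫_0^{2π} |f|^2 = Σ |c_n|^2.
Compute the left side: (1/(2π)) [∫_0^π 10^2 dx + ∫_π^{2π} 8^2 dx] = (1/(2π)) · (100π + 64π) = (100 + 64)/2 = 82.
So Σ_{n ∈ Z} |c_n|^2 = 82.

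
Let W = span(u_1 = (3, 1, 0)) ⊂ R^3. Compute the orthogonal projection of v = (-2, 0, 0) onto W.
proj_W(v) = (-9/5, -3/5, 0)

Set up U = [u_1 | ... | u_1] ∈ R^(3×1). The projector onto W = col(U) is P = U (U^T U)^(-1) U^T.
Compute U^T U =
  [10],
and U^T v = (-6).
Solve U^T U · c = U^T v for the coefficients: c = (-3/5). The projection is proj_W(v) = U c.
Check: (v - proj_W(v)) · u_1 = 0  (should be 0).
Result: proj_W(v) = (-9/5, -3/5, 0).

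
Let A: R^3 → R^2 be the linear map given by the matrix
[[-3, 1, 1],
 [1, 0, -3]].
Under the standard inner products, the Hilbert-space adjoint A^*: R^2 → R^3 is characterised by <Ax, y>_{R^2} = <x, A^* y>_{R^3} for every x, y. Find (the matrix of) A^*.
A^* = A^T =
[[-3, 1],
 [1, 0],
 [1, -3]]

For real matrices with standard dot products, the defining identity <Ax, y> = <x, A^* y> gives (Ax)^T y = x^T (A^*) y, i.e. x^T A^T y = x^T (A^*) y. Since this holds for all x, y, we must have A^* = A^T. Therefore
A^* =
[[-3, 1],
 [1, 0],
 [1, -3]].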